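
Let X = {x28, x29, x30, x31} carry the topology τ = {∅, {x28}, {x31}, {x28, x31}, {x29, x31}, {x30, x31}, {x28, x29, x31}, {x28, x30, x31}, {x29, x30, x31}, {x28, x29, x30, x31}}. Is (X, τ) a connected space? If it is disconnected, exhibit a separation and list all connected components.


(X, τ) is disconnected; components = [{x28}, {x29, x30, x31}].

Find clopen sets (U ∈ τ with X ∖ U ∈ τ):
  U = ∅, X ∖ U = {x28, x29, x30, x31} — both open, so U is clopen.
  U = {x28}, X ∖ U = {x29, x30, x31} — both open, so U is clopen.
  U = {x29, x30, x31}, X ∖ U = {x28} — both open, so U is clopen.
  U = {x28, x29, x30, x31}, X ∖ U = ∅ — both open, so U is clopen.
Nontrivial clopen(s) exist: e.g. {x28}. So (X, τ) is disconnected.
Compute connected components by grouping points that agree on all clopens:
  component: {x28}
  component: {x29, x30, x31}


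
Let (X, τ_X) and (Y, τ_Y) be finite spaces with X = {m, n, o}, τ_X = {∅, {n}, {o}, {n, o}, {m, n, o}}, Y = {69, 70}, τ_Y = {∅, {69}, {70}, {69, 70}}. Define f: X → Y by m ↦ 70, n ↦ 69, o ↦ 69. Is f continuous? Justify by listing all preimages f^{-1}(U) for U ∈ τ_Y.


f is NOT continuous.

Compute f^{-1}(U) for each U ∈ τ_Y:
  U = ∅: f^{-1}(U) = ∅ ∈ τ_X ✓.
  U = {69}: f^{-1}(U) = {n, o} ∈ τ_X ✓.
  U = {70}: f^{-1}(U) = {m} ∉ τ_X ✗.
  U = {69, 70}: f^{-1}(U) = {m, n, o} ∈ τ_X ✓.
Found U = {70} with f^{-1}(U) = {m} not in τ_X. Therefore f is NOT continuous.


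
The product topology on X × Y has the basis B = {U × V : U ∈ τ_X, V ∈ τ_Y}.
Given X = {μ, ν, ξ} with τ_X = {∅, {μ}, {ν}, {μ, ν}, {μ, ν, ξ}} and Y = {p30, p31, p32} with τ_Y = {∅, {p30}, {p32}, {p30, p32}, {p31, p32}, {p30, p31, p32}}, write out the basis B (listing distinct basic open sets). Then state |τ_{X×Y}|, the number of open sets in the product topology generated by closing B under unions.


Basis B = {∅ × ∅, {μ} × {p30}, {μ} × {p32}, {ν} × {p30}, {ν} × {p32}, {μ} × {p30, p32}, {μ, ν} × {p30}, {μ} × {p31, p32}, {μ, ν} × {p32}, {ν} × {p30, p32}, {ν} × {p31, p32}, {μ} × {p30, p31, p32}, {μ, ν, ξ} × {p30}, {μ, ν, ξ} × {p32}, {ν} × {p30, p31, p32}, {μ, ν} × {p30, p32}, {μ, ν} × {p31, p32}, {μ, ν} × {p30, p31, p32}, {μ, ν, ξ} × {p30, p32}, {μ, ν, ξ} × {p31, p32}, {μ, ν, ξ} × {p30, p31, p32}}; |τ_{X×Y}| = 70.

Enumerate products U × V with U ∈ τ_X, V ∈ τ_Y (deduplicated):
  ∅ × ∅ = {} (∅)
  {μ} × {p30} = {(μ,p30)}
  {μ} × {p32} = {(μ,p32)}
  {ν} × {p30} = {(ν,p30)}
  {ν} × {p32} = {(ν,p32)}
  {μ} × {p30, p32} = {(μ,p30), (μ,p32)}
  {μ, ν} × {p30} = {(μ,p30), (ν,p30)}
  {μ} × {p31, p32} = {(μ,p31), (μ,p32)}
  {μ, ν} × {p32} = {(μ,p32), (ν,p32)}
  {ν} × {p30, p32} = {(ν,p30), (ν,p32)}
  {ν} × {p31, p32} = {(ν,p31), (ν,p32)}
  {μ} × {p30, p31, p32} = {(μ,p30), (μ,p31), (μ,p32)}
  {μ, ν, ξ} × {p30} = {(μ,p30), (ν,p30), (ξ,p30)}
  {μ, ν, ξ} × {p32} = {(μ,p32), (ν,p32), (ξ,p32)}
  {ν} × {p30, p31, p32} = {(ν,p30), (ν,p31), (ν,p32)}
  {μ, ν} × {p30, p32} = {(μ,p30), (μ,p32), (ν,p30), (ν,p32)}
  {μ, ν} × {p31, p32} = {(μ,p31), (μ,p32), (ν,p31), (ν,p32)}
  {μ, ν} × {p30, p31, p32} = {(μ,p30), (μ,p31), (μ,p32), (ν,p30), (ν,p31), (ν,p32)}
  {μ, ν, ξ} × {p30, p32} = {(μ,p30), (μ,p32), (ν,p30), (ν,p32), (ξ,p30), (ξ,p32)}
  {μ, ν, ξ} × {p31, p32} = {(μ,p31), (μ,p32), (ν,p31), (ν,p32), (ξ,p31), (ξ,p32)}
  {μ, ν, ξ} × {p30, p31, p32} = {(μ,p30), (μ,p31), (μ,p32), (ν,p30), (ν,p31), (ν,p32), (ξ,p30), (ξ,p31), (ξ,p32)}
These 21 distinct sets form the basis B.
Close under arbitrary unions to get τ_{X×Y}; counting gives |τ_{X×Y}| = 70.


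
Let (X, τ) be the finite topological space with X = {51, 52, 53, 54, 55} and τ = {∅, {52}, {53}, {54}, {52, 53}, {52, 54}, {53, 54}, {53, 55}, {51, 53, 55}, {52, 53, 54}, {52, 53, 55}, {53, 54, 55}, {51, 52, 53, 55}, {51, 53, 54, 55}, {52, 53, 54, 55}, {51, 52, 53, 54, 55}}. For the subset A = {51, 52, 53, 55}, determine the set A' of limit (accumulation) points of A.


A' = {51, 55}

For each x ∈ X, list the open sets U ∈ τ with x ∈ U, then check whether U ∩ (A ∖ {x}) ≠ ∅ for every such U.
  x = 51: opens ∋ x are {51, 53, 55}, {51, 52, 53, 55}, {51, 53, 54, 55}, {51, 52, 53, 54, 55}; each meets A ∖ {51}, so x IS a limit point.
  x = 52: open {52} ∋ x has {52} ∩ (A ∖ {52}) = ∅, so x is NOT a limit point.
  x = 53: open {53} ∋ x has {53} ∩ (A ∖ {53}) = ∅, so x is NOT a limit point.
  x = 54: open {54} ∋ x has {54} ∩ (A ∖ {54}) = ∅, so x is NOT a limit point.
  x = 55: opens ∋ x are {53, 55}, {51, 53, 55}, {52, 53, 55}, {53, 54, 55}, {51, 52, 53, 55}, {51, 53, 54, 55}, {52, 53, 54, 55}, {51, 52, 53, 54, 55}; each meets A ∖ {55}, so x IS a limit point.
Collecting: A' = {51, 55}.


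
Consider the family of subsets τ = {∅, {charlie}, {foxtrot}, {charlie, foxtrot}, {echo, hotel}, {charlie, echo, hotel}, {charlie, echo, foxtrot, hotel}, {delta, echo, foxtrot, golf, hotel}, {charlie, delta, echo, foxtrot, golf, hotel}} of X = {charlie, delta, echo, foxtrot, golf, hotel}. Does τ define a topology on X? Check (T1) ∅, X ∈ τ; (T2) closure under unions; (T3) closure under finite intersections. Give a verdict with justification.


τ is NOT a topology on X.

Axiom (T1): ∅ ∈ τ? Yes; X ∈ τ? Yes.
Axiom (T2/T3): check pairwise unions and intersections of members of τ.
Counterexample for (T2): {foxtrot} ∪ {echo, hotel} = {echo, foxtrot, hotel} ∉ τ. Therefore τ is NOT a topology.


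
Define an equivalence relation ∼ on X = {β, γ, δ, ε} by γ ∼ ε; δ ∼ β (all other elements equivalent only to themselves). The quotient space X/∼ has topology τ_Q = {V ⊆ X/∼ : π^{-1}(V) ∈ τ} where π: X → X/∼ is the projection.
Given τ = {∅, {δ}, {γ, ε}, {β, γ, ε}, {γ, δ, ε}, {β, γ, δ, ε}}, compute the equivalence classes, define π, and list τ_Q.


X/∼ = {[β=δ], [γ=ε]}; |τ_Q| = 3.

Equivalence classes: [β=δ], [γ=ε].
Quotient map π: X → X/∼ sends β ↦ [β=δ], γ ↦ [γ=ε], δ ↦ [β=δ], ε ↦ [γ=ε].
For each subset V ⊆ X/∼, compute π^{-1}(V) ⊆ X and check whether π^{-1}(V) ∈ τ. V is open in τ_Q iff π^{-1}(V) ∈ τ.
  V = {}: π^{-1}(V) = ∅ ∈ τ ✓.
  V = {[β=δ]}: π^{-1}(V) = {β, δ} ∉ τ ✗.
  V = {[γ=ε]}: π^{-1}(V) = {γ, ε} ∈ τ ✓.
  V = {[β=δ], [γ=ε]}: π^{-1}(V) = {β, γ, δ, ε} ∈ τ ✓.
Open sets in the quotient: τ_Q = {{}, {[γ=ε]}, {[β=δ], [γ=ε]}} (3 elements).


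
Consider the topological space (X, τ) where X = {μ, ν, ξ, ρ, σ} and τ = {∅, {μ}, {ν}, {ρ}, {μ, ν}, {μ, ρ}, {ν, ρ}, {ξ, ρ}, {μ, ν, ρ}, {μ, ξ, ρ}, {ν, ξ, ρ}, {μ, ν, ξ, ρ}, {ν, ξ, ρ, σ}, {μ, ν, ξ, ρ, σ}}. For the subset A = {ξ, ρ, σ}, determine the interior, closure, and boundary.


int(A) = {ξ, ρ}, cl(A) = {ξ, ρ, σ}, ∂A = {σ}.

Closed sets in (X, τ) are complements of opens:
  closed(X, τ) = {∅, {μ}, {σ}, {μ, σ}, {ν, σ}, {ξ, σ}, {μ, ν, σ}, {μ, ξ, σ}, {ν, ξ, σ}, {ξ, ρ, σ}, {μ, ν, ξ, σ}, {μ, ξ, ρ, σ}, {ν, ξ, ρ, σ}, {μ, ν, ξ, ρ, σ}}.
int(A) = ⋃ {U ∈ τ : U ⊆ A}. Opens contained in A: ∅, {ρ}, {ξ, ρ}.
Taking the union of these: int(A) = {ξ, ρ}.
cl(A) = ⋂ {C closed : A ⊆ C}. Closed sets containing A: {ξ, ρ, σ}, {μ, ξ, ρ, σ}, {ν, ξ, ρ, σ}, {μ, ν, ξ, ρ, σ}.
Intersecting these: cl(A) = {ξ, ρ, σ}.
∂A = cl(A) ∖ int(A) = {ξ, ρ, σ} ∖ {ξ, ρ} = {σ}.


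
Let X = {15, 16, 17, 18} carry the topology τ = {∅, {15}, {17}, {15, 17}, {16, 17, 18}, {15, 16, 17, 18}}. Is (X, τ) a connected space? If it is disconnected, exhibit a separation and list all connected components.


(X, τ) is disconnected; components = [{15}, {16, 17, 18}].

Find clopen sets (U ∈ τ with X ∖ U ∈ τ):
  U = ∅, X ∖ U = {15, 16, 17, 18} — both open, so U is clopen.
  U = {15}, X ∖ U = {16, 17, 18} — both open, so U is clopen.
  U = {16, 17, 18}, X ∖ U = {15} — both open, so U is clopen.
  U = {15, 16, 17, 18}, X ∖ U = ∅ — both open, so U is clopen.
Nontrivial clopen(s) exist: e.g. {16, 17, 18}. So (X, τ) is disconnected.
Compute connected components by grouping points that agree on all clopens:
  component: {15}
  component: {16, 17, 18}


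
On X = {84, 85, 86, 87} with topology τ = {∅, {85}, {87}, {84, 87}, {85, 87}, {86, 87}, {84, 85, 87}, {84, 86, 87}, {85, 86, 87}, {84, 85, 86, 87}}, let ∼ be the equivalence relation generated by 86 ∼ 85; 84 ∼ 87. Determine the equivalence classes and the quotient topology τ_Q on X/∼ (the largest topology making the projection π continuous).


X/∼ = {[84=87], [85=86]}; |τ_Q| = 3.

Equivalence classes: [84=87], [85=86].
Quotient map π: X → X/∼ sends 84 ↦ [84=87], 85 ↦ [85=86], 86 ↦ [85=86], 87 ↦ [84=87].
For each subset V ⊆ X/∼, compute π^{-1}(V) ⊆ X and check whether π^{-1}(V) ∈ τ. V is open in τ_Q iff π^{-1}(V) ∈ τ.
  V = {}: π^{-1}(V) = ∅ ∈ τ ✓.
  V = {[84=87]}: π^{-1}(V) = {84, 87} ∈ τ ✓.
  V = {[85=86]}: π^{-1}(V) = {85, 86} ∉ τ ✗.
  V = {[84=87], [85=86]}: π^{-1}(V) = {84, 85, 86, 87} ∈ τ ✓.
Open sets in the quotient: τ_Q = {{}, {[84=87]}, {[84=87], [85=86]}} (3 elements).


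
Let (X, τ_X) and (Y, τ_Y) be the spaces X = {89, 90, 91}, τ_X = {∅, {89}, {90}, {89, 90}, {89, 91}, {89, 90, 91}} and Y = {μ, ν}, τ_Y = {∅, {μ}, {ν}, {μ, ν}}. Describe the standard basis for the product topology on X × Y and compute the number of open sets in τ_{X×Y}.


Basis B = {∅ × ∅, {89} × {μ}, {89} × {ν}, {90} × {μ}, {90} × {ν}, {89} × {μ, ν}, {89, 90} × {μ}, {89, 91} × {μ}, {89, 90} × {ν}, {89, 91} × {ν}, {90} × {μ, ν}, {89, 90, 91} × {μ}, {89, 90, 91} × {ν}, {89, 90} × {μ, ν}, {89, 91} × {μ, ν}, {89, 90, 91} × {μ, ν}}; |τ_{X×Y}| = 36.

Enumerate products U × V with U ∈ τ_X, V ∈ τ_Y (deduplicated):
  ∅ × ∅ = {} (∅)
  {89} × {μ} = {(89,μ)}
  {89} × {ν} = {(89,ν)}
  {90} × {μ} = {(90,μ)}
  {90} × {ν} = {(90,ν)}
  {89} × {μ, ν} = {(89,μ), (89,ν)}
  {89, 90} × {μ} = {(89,μ), (90,μ)}
  {89, 91} × {μ} = {(89,μ), (91,μ)}
  {89, 90} × {ν} = {(89,ν), (90,ν)}
  {89, 91} × {ν} = {(89,ν), (91,ν)}
  {90} × {μ, ν} = {(90,μ), (90,ν)}
  {89, 90, 91} × {μ} = {(89,μ), (90,μ), (91,μ)}
  {89, 90, 91} × {ν} = {(89,ν), (90,ν), (91,ν)}
  {89, 90} × {μ, ν} = {(89,μ), (89,ν), (90,μ), (90,ν)}
  {89, 91} × {μ, ν} = {(89,μ), (89,ν), (91,μ), (91,ν)}
  {89, 90, 91} × {μ, ν} = {(89,μ), (89,ν), (90,μ), (90,ν), (91,μ), (91,ν)}
These 16 distinct sets form the basis B.
Close under arbitrary unions to get τ_{X×Y}; counting gives |τ_{X×Y}| = 36.


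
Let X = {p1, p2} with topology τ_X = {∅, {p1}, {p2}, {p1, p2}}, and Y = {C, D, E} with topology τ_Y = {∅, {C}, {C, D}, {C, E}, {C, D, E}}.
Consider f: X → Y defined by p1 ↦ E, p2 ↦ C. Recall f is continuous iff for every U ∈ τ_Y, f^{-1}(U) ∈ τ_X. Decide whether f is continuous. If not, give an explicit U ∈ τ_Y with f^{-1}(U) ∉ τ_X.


f IS continuous.

Compute f^{-1}(U) for each U ∈ τ_Y:
  U = ∅: f^{-1}(U) = ∅ ∈ τ_X ✓.
  U = {C}: f^{-1}(U) = {p2} ∈ τ_X ✓.
  U = {C, D}: f^{-1}(U) = {p2} ∈ τ_X ✓.
  U = {C, E}: f^{-1}(U) = {p1, p2} ∈ τ_X ✓.
  U = {C, D, E}: f^{-1}(U) = {p1, p2} ∈ τ_X ✓.
Every preimage lies in τ_X, so f IS continuous.


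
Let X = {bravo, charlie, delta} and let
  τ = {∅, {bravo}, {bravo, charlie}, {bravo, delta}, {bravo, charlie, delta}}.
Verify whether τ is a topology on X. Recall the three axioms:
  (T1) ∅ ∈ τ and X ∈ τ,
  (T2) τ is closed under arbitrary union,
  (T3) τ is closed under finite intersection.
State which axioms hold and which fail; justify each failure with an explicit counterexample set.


τ IS a topology on X.

Axiom (T1): ∅ ∈ τ? Yes; X ∈ τ? Yes.
Axiom (T2/T3): check pairwise unions and intersections of members of τ.
All pairwise intersections and unions checked — each lies in τ. Therefore τ satisfies (T1), (T2), (T3): it IS a topology on X.


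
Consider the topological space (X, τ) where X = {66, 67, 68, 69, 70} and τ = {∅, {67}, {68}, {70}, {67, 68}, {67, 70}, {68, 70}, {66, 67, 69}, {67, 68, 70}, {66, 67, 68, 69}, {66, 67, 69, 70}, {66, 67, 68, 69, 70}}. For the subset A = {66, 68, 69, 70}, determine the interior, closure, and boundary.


int(A) = {68, 70}, cl(A) = {66, 68, 69, 70}, ∂A = {66, 69}.

Closed sets in (X, τ) are complements of opens:
  closed(X, τ) = {∅, {68}, {70}, {66, 69}, {68, 70}, {66, 67, 69}, {66, 68, 69}, {66, 69, 70}, {66, 67, 68, 69}, {66, 67, 69, 70}, {66, 68, 69, 70}, {66, 67, 68, 69, 70}}.
int(A) = ⋃ {U ∈ τ : U ⊆ A}. Opens contained in A: ∅, {68}, {70}, {68, 70}.
Taking the union of these: int(A) = {68, 70}.
cl(A) = ⋂ {C closed : A ⊆ C}. Closed sets containing A: {66, 68, 69, 70}, {66, 67, 68, 69, 70}.
Intersecting these: cl(A) = {66, 68, 69, 70}.
∂A = cl(A) ∖ int(A) = {66, 68, 69, 70} ∖ {68, 70} = {66, 69}.


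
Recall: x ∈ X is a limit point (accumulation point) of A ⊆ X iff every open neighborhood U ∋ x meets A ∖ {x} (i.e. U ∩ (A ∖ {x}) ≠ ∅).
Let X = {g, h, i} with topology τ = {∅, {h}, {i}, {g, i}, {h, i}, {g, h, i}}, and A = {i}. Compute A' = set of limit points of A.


A' = {g}

For each x ∈ X, list the open sets U ∈ τ with x ∈ U, then check whether U ∩ (A ∖ {x}) ≠ ∅ for every such U.
  x = g: opens ∋ x are {g, i}, {g, h, i}; each meets A ∖ {g}, so x IS a limit point.
  x = h: open {h} ∋ x has {h} ∩ (A ∖ {h}) = ∅, so x is NOT a limit point.
  x = i: open {i} ∋ x has {i} ∩ (A ∖ {i}) = ∅, so x is NOT a limit point.
Collecting: A' = {g}.


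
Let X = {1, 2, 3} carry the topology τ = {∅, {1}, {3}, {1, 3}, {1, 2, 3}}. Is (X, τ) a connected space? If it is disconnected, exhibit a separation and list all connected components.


(X, τ) is connected.

Find clopen sets (U ∈ τ with X ∖ U ∈ τ):
  U = ∅, X ∖ U = {1, 2, 3} — both open, so U is clopen.
  U = {1, 2, 3}, X ∖ U = ∅ — both open, so U is clopen.
Only trivial clopens (∅ and X) exist, so (X, τ) is connected.
Compute connected components by grouping points that agree on all clopens:
  component: {1, 2, 3}


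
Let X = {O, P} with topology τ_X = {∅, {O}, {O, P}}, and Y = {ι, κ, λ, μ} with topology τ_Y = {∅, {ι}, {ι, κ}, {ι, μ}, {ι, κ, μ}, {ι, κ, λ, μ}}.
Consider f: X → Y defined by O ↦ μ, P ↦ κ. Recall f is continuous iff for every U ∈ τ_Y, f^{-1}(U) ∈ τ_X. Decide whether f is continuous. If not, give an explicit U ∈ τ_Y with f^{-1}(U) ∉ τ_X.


f is NOT continuous.

Compute f^{-1}(U) for each U ∈ τ_Y:
  U = ∅: f^{-1}(U) = ∅ ∈ τ_X ✓.
  U = {ι}: f^{-1}(U) = ∅ ∈ τ_X ✓.
  U = {ι, κ}: f^{-1}(U) = {P} ∉ τ_X ✗.
  U = {ι, μ}: f^{-1}(U) = {O} ∈ τ_X ✓.
  U = {ι, κ, μ}: f^{-1}(U) = {O, P} ∈ τ_X ✓.
  U = {ι, κ, λ, μ}: f^{-1}(U) = {O, P} ∈ τ_X ✓.
Found U = {ι, κ} with f^{-1}(U) = {P} not in τ_X. Therefore f is NOT continuous.


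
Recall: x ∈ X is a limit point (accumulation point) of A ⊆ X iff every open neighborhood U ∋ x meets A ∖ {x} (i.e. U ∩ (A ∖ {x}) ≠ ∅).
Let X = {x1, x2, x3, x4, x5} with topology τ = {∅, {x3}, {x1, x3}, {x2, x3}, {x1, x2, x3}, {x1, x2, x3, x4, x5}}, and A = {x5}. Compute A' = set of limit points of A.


A' = {x4}

For each x ∈ X, list the open sets U ∈ τ with x ∈ U, then check whether U ∩ (A ∖ {x}) ≠ ∅ for every such U.
  x = x1: open {x1, x3} ∋ x has {x1, x3} ∩ (A ∖ {x1}) = ∅, so x is NOT a limit point.
  x = x2: open {x2, x3} ∋ x has {x2, x3} ∩ (A ∖ {x2}) = ∅, so x is NOT a limit point.
  x = x3: open {x3} ∋ x has {x3} ∩ (A ∖ {x3}) = ∅, so x is NOT a limit point.
  x = x4: opens ∋ x are {x1, x2, x3, x4, x5}; each meets A ∖ {x4}, so x IS a limit point.
  x = x5: open {x1, x2, x3, x4, x5} ∋ x has {x1, x2, x3, x4, x5} ∩ (A ∖ {x5}) = ∅, so x is NOT a limit point.
Collecting: A' = {x4}.


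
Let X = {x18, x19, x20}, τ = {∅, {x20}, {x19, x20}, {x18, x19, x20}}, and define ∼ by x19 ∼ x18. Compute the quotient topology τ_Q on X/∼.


X/∼ = {[x18=x19], [x20]}; |τ_Q| = 3.

Equivalence classes: [x18=x19], [x20].
Quotient map π: X → X/∼ sends x18 ↦ [x18=x19], x19 ↦ [x18=x19], x20 ↦ [x20].
For each subset V ⊆ X/∼, compute π^{-1}(V) ⊆ X and check whether π^{-1}(V) ∈ τ. V is open in τ_Q iff π^{-1}(V) ∈ τ.
  V = {}: π^{-1}(V) = ∅ ∈ τ ✓.
  V = {[x18=x19]}: π^{-1}(V) = {x18, x19} ∉ τ ✗.
  V = {[x20]}: π^{-1}(V) = {x20} ∈ τ ✓.
  V = {[x18=x19], [x20]}: π^{-1}(V) = {x18, x19, x20} ∈ τ ✓.
Open sets in the quotient: τ_Q = {{}, {[x20]}, {[x18=x19], [x20]}} (3 elements).


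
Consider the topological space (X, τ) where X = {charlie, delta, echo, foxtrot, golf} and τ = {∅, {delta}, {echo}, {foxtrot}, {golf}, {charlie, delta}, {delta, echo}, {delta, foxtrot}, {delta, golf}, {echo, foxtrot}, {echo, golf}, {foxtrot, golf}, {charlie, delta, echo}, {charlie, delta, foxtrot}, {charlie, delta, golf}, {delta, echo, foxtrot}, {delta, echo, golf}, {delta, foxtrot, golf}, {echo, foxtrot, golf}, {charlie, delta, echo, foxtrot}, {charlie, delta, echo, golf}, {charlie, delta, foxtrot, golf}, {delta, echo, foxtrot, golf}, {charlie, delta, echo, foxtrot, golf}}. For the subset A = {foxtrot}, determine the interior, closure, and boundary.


int(A) = {foxtrot}, cl(A) = {foxtrot}, ∂A = ∅.

Closed sets in (X, τ) are complements of opens:
  closed(X, τ) = {∅, {charlie}, {echo}, {foxtrot}, {golf}, {charlie, delta}, {charlie, echo}, {charlie, foxtrot}, {charlie, golf}, {echo, foxtrot}, {echo, golf}, {foxtrot, golf}, {charlie, delta, echo}, {charlie, delta, foxtrot}, {charlie, delta, golf}, {charlie, echo, foxtrot}, {charlie, echo, golf}, {charlie, foxtrot, golf}, {echo, foxtrot, golf}, {charlie, delta, echo, foxtrot}, {charlie, delta, echo, golf}, {charlie, delta, foxtrot, golf}, {charlie, echo, foxtrot, golf}, {charlie, delta, echo, foxtrot, golf}}.
int(A) = ⋃ {U ∈ τ : U ⊆ A}. Opens contained in A: ∅, {foxtrot}.
Taking the union of these: int(A) = {foxtrot}.
cl(A) = ⋂ {C closed : A ⊆ C}. Closed sets containing A: {foxtrot}, {charlie, foxtrot}, {echo, foxtrot}, {foxtrot, golf}, {charlie, delta, foxtrot}, {charlie, echo, foxtrot}, {charlie, foxtrot, golf}, {echo, foxtrot, golf}, {charlie, delta, echo, foxtrot}, {charlie, delta, foxtrot, golf}, {charlie, echo, foxtrot, golf}, {charlie, delta, echo, foxtrot, golf}.
Intersecting these: cl(A) = {foxtrot}.
∂A = cl(A) ∖ int(A) = {foxtrot} ∖ {foxtrot} = ∅.


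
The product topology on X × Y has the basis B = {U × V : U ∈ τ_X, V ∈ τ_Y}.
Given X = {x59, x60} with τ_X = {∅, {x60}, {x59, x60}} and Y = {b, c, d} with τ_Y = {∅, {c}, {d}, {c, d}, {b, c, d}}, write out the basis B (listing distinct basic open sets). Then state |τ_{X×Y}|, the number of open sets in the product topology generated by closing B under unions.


Basis B = {∅ × ∅, {x60} × {c}, {x60} × {d}, {x59, x60} × {c}, {x59, x60} × {d}, {x60} × {c, d}, {x60} × {b, c, d}, {x59, x60} × {c, d}, {x59, x60} × {b, c, d}}; |τ_{X×Y}| = 14.

Enumerate products U × V with U ∈ τ_X, V ∈ τ_Y (deduplicated):
  ∅ × ∅ = {} (∅)
  {x60} × {c} = {(x60,c)}
  {x60} × {d} = {(x60,d)}
  {x59, x60} × {c} = {(x59,c), (x60,c)}
  {x59, x60} × {d} = {(x59,d), (x60,d)}
  {x60} × {c, d} = {(x60,c), (x60,d)}
  {x60} × {b, c, d} = {(x60,b), (x60,c), (x60,d)}
  {x59, x60} × {c, d} = {(x59,c), (x59,d), (x60,c), (x60,d)}
  {x59, x60} × {b, c, d} = {(x59,b), (x59,c), (x59,d), (x60,b), (x60,c), (x60,d)}
These 9 distinct sets form the basis B.
Close under arbitrary unions to get τ_{X×Y}; counting gives |τ_{X×Y}| = 14.


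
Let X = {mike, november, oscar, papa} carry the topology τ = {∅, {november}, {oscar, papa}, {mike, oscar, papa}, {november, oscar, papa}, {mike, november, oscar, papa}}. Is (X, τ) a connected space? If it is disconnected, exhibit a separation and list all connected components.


(X, τ) is disconnected; components = [{november}, {mike, oscar, papa}].

Find clopen sets (U ∈ τ with X ∖ U ∈ τ):
  U = ∅, X ∖ U = {mike, november, oscar, papa} — both open, so U is clopen.
  U = {november}, X ∖ U = {mike, oscar, papa} — both open, so U is clopen.
  U = {mike, oscar, papa}, X ∖ U = {november} — both open, so U is clopen.
  U = {mike, november, oscar, papa}, X ∖ U = ∅ — both open, so U is clopen.
Nontrivial clopen(s) exist: e.g. {november}. So (X, τ) is disconnected.
Compute connected components by grouping points that agree on all clopens:
  component: {november}
  component: {mike, oscar, papa}


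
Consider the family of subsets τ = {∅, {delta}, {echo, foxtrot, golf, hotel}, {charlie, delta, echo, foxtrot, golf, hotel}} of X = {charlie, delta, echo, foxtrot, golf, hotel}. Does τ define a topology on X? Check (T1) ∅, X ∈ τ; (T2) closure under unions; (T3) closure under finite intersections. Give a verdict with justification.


τ is NOT a topology on X.

Axiom (T1): ∅ ∈ τ? Yes; X ∈ τ? Yes.
Axiom (T2/T3): check pairwise unions and intersections of members of τ.
Counterexample for (T2): {delta} ∪ {echo, foxtrot, golf, hotel} = {delta, echo, foxtrot, golf, hotel} ∉ τ. Therefore τ is NOT a topology.


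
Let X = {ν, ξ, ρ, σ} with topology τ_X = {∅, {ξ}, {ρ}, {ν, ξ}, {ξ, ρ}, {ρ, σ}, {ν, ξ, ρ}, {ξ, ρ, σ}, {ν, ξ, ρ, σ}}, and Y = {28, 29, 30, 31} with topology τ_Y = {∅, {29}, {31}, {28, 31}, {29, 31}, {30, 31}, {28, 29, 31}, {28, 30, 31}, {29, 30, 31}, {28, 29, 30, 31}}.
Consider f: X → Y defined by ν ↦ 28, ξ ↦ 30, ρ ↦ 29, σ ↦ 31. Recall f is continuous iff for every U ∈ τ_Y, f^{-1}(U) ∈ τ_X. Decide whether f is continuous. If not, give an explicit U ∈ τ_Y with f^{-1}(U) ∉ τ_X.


f is NOT continuous.

Compute f^{-1}(U) for each U ∈ τ_Y:
  U = ∅: f^{-1}(U) = ∅ ∈ τ_X ✓.
  U = {29}: f^{-1}(U) = {ρ} ∈ τ_X ✓.
  U = {31}: f^{-1}(U) = {σ} ∉ τ_X ✗.
  U = {28, 31}: f^{-1}(U) = {ν, σ} ∉ τ_X ✗.
  U = {29, 31}: f^{-1}(U) = {ρ, σ} ∈ τ_X ✓.
  U = {30, 31}: f^{-1}(U) = {ξ, σ} ∉ τ_X ✗.
  U = {28, 29, 31}: f^{-1}(U) = {ν, ρ, σ} ∉ τ_X ✗.
  U = {28, 30, 31}: f^{-1}(U) = {ν, ξ, σ} ∉ τ_X ✗.
  U = {29, 30, 31}: f^{-1}(U) = {ξ, ρ, σ} ∈ τ_X ✓.
  U = {28, 29, 30, 31}: f^{-1}(U) = {ν, ξ, ρ, σ} ∈ τ_X ✓.
Found U = {31} with f^{-1}(U) = {σ} not in τ_X. Therefore f is NOT continuous.


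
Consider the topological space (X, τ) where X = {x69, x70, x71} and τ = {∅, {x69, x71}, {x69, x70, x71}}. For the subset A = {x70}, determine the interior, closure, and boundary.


int(A) = ∅, cl(A) = {x70}, ∂A = {x70}.

Closed sets in (X, τ) are complements of opens:
  closed(X, τ) = {∅, {x70}, {x69, x70, x71}}.
int(A) = ⋃ {U ∈ τ : U ⊆ A}. Opens contained in A: ∅.
Taking the union of these: int(A) = ∅.
cl(A) = ⋂ {C closed : A ⊆ C}. Closed sets containing A: {x70}, {x69, x70, x71}.
Intersecting these: cl(A) = {x70}.
∂A = cl(A) ∖ int(A) = {x70} ∖ ∅ = {x70}.


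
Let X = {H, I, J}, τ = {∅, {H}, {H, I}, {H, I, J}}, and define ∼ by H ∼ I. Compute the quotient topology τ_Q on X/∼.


X/∼ = {[H=I], [J]}; |τ_Q| = 3.

Equivalence classes: [H=I], [J].
Quotient map π: X → X/∼ sends H ↦ [H=I], I ↦ [H=I], J ↦ [J].
For each subset V ⊆ X/∼, compute π^{-1}(V) ⊆ X and check whether π^{-1}(V) ∈ τ. V is open in τ_Q iff π^{-1}(V) ∈ τ.
  V = {}: π^{-1}(V) = ∅ ∈ τ ✓.
  V = {[H=I]}: π^{-1}(V) = {H, I} ∈ τ ✓.
  V = {[J]}: π^{-1}(V) = {J} ∉ τ ✗.
  V = {[H=I], [J]}: π^{-1}(V) = {H, I, J} ∈ τ ✓.
Open sets in the quotient: τ_Q = {{}, {[H=I]}, {[H=I], [J]}} (3 elements).


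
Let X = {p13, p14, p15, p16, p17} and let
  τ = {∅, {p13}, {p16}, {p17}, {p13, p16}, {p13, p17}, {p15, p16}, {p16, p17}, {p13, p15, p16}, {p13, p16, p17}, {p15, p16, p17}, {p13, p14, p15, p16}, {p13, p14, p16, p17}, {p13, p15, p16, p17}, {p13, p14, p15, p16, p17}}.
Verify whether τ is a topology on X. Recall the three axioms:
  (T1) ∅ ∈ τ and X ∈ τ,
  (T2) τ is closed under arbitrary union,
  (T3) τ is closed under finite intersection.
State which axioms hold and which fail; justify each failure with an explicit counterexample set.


τ is NOT a topology on X.

Axiom (T1): ∅ ∈ τ? Yes; X ∈ τ? Yes.
Axiom (T2/T3): check pairwise unions and intersections of members of τ.
Counterexample for (T3): {p13, p14, p15, p16} ∩ {p13, p14, p16, p17} = {p13, p14, p16} ∉ τ. Therefore τ is NOT a topology.


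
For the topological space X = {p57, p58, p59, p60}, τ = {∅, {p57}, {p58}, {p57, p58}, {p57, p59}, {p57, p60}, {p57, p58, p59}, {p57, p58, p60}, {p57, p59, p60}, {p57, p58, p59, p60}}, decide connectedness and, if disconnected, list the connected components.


(X, τ) is disconnected; components = [{p58}, {p57, p59, p60}].

Find clopen sets (U ∈ τ with X ∖ U ∈ τ):
  U = ∅, X ∖ U = {p57, p58, p59, p60} — both open, so U is clopen.
  U = {p58}, X ∖ U = {p57, p59, p60} — both open, so U is clopen.
  U = {p57, p59, p60}, X ∖ U = {p58} — both open, so U is clopen.
  U = {p57, p58, p59, p60}, X ∖ U = ∅ — both open, so U is clopen.
Nontrivial clopen(s) exist: e.g. {p57, p59, p60}. So (X, τ) is disconnected.
Compute connected components by grouping points that agree on all clopens:
  component: {p58}
  component: {p57, p59, p60}


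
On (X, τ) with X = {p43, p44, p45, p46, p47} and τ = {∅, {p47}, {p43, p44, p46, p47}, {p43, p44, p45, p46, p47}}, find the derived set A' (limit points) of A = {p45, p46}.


A' = {p43, p44, p45}

For each x ∈ X, list the open sets U ∈ τ with x ∈ U, then check whether U ∩ (A ∖ {x}) ≠ ∅ for every such U.
  x = p43: opens ∋ x are {p43, p44, p46, p47}, {p43, p44, p45, p46, p47}; each meets A ∖ {p43}, so x IS a limit point.
  x = p44: opens ∋ x are {p43, p44, p46, p47}, {p43, p44, p45, p46, p47}; each meets A ∖ {p44}, so x IS a limit point.
  x = p45: opens ∋ x are {p43, p44, p45, p46, p47}; each meets A ∖ {p45}, so x IS a limit point.
  x = p46: open {p43, p44, p46, p47} ∋ x has {p43, p44, p46, p47} ∩ (A ∖ {p46}) = ∅, so x is NOT a limit point.
  x = p47: open {p47} ∋ x has {p47} ∩ (A ∖ {p47}) = ∅, so x is NOT a limit point.
Collecting: A' = {p43, p44, p45}.


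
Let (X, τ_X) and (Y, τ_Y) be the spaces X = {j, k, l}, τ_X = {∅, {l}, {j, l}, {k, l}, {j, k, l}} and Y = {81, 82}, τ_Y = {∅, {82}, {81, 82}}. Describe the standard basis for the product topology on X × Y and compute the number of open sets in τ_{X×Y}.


Basis B = {∅ × ∅, {l} × {82}, {j, l} × {82}, {k, l} × {82}, {l} × {81, 82}, {j, k, l} × {82}, {j, l} × {81, 82}, {k, l} × {81, 82}, {j, k, l} × {81, 82}}; |τ_{X×Y}| = 14.

Enumerate products U × V with U ∈ τ_X, V ∈ τ_Y (deduplicated):
  ∅ × ∅ = {} (∅)
  {l} × {82} = {(l,82)}
  {j, l} × {82} = {(j,82), (l,82)}
  {k, l} × {82} = {(k,82), (l,82)}
  {l} × {81, 82} = {(l,81), (l,82)}
  {j, k, l} × {82} = {(j,82), (k,82), (l,82)}
  {j, l} × {81, 82} = {(j,81), (j,82), (l,81), (l,82)}
  {k, l} × {81, 82} = {(k,81), (k,82), (l,81), (l,82)}
  {j, k, l} × {81, 82} = {(j,81), (j,82), (k,81), (k,82), (l,81), (l,82)}
These 9 distinct sets form the basis B.
Close under arbitrary unions to get τ_{X×Y}; counting gives |τ_{X×Y}| = 14.


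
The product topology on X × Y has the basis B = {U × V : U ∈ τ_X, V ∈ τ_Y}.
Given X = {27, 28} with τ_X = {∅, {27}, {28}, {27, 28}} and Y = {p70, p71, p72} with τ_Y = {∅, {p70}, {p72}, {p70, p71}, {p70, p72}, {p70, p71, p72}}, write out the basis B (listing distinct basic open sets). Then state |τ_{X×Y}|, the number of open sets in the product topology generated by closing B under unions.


Basis B = {∅ × ∅, {27} × {p70}, {27} × {p72}, {28} × {p70}, {28} × {p72}, {27} × {p70, p71}, {27} × {p70, p72}, {27, 28} × {p70}, {27, 28} × {p72}, {28} × {p70, p71}, {28} × {p70, p72}, {27} × {p70, p71, p72}, {28} × {p70, p71, p72}, {27, 28} × {p70, p71}, {27, 28} × {p70, p72}, {27, 28} × {p70, p71, p72}}; |τ_{X×Y}| = 36.

Enumerate products U × V with U ∈ τ_X, V ∈ τ_Y (deduplicated):
  ∅ × ∅ = {} (∅)
  {27} × {p70} = {(27,p70)}
  {27} × {p72} = {(27,p72)}
  {28} × {p70} = {(28,p70)}
  {28} × {p72} = {(28,p72)}
  {27} × {p70, p71} = {(27,p70), (27,p71)}
  {27} × {p70, p72} = {(27,p70), (27,p72)}
  {27, 28} × {p70} = {(27,p70), (28,p70)}
  {27, 28} × {p72} = {(27,p72), (28,p72)}
  {28} × {p70, p71} = {(28,p70), (28,p71)}
  {28} × {p70, p72} = {(28,p70), (28,p72)}
  {27} × {p70, p71, p72} = {(27,p70), (27,p71), (27,p72)}
  {28} × {p70, p71, p72} = {(28,p70), (28,p71), (28,p72)}
  {27, 28} × {p70, p71} = {(27,p70), (27,p71), (28,p70), (28,p71)}
  {27, 28} × {p70, p72} = {(27,p70), (27,p72), (28,p70), (28,p72)}
  {27, 28} × {p70, p71, p72} = {(27,p70), (27,p71), (27,p72), (28,p70), (28,p71), (28,p72)}
These 16 distinct sets form the basis B.
Close under arbitrary unions to get τ_{X×Y}; counting gives |τ_{X×Y}| = 36.


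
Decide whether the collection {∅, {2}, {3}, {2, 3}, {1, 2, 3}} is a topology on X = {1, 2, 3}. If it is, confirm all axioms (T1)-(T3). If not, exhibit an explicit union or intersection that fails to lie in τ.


τ IS a topology on X.

Axiom (T1): ∅ ∈ τ? Yes; X ∈ τ? Yes.
Axiom (T2/T3): check pairwise unions and intersections of members of τ.
All pairwise intersections and unions checked — each lies in τ. Therefore τ satisfies (T1), (T2), (T3): it IS a topology on X.


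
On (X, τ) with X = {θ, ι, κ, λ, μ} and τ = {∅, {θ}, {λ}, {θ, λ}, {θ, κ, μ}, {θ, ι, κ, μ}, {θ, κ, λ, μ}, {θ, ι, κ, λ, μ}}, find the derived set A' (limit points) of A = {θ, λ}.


A' = {ι, κ, μ}

For each x ∈ X, list the open sets U ∈ τ with x ∈ U, then check whether U ∩ (A ∖ {x}) ≠ ∅ for every such U.
  x = θ: open {θ} ∋ x has {θ} ∩ (A ∖ {θ}) = ∅, so x is NOT a limit point.
  x = ι: opens ∋ x are {θ, ι, κ, μ}, {θ, ι, κ, λ, μ}; each meets A ∖ {ι}, so x IS a limit point.
  x = κ: opens ∋ x are {θ, κ, μ}, {θ, ι, κ, μ}, {θ, κ, λ, μ}, {θ, ι, κ, λ, μ}; each meets A ∖ {κ}, so x IS a limit point.
  x = λ: open {λ} ∋ x has {λ} ∩ (A ∖ {λ}) = ∅, so x is NOT a limit point.
  x = μ: opens ∋ x are {θ, κ, μ}, {θ, ι, κ, μ}, {θ, κ, λ, μ}, {θ, ι, κ, λ, μ}; each meets A ∖ {μ}, so x IS a limit point.
Collecting: A' = {ι, κ, μ}.


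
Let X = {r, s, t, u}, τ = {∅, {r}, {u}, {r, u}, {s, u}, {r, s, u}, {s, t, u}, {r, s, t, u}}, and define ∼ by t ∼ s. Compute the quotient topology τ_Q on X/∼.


X/∼ = {[r], [s=t], [u]}; |τ_Q| = 6.

Equivalence classes: [r], [s=t], [u].
Quotient map π: X → X/∼ sends r ↦ [r], s ↦ [s=t], t ↦ [s=t], u ↦ [u].
For each subset V ⊆ X/∼, compute π^{-1}(V) ⊆ X and check whether π^{-1}(V) ∈ τ. V is open in τ_Q iff π^{-1}(V) ∈ τ.
  V = {}: π^{-1}(V) = ∅ ∈ τ ✓.
  V = {[r]}: π^{-1}(V) = {r} ∈ τ ✓.
  V = {[s=t]}: π^{-1}(V) = {s, t} ∉ τ ✗.
  V = {[r], [s=t]}: π^{-1}(V) = {r, s, t} ∉ τ ✗.
  V = {[u]}: π^{-1}(V) = {u} ∈ τ ✓.
  V = {[r], [u]}: π^{-1}(V) = {r, u} ∈ τ ✓.
  V = {[s=t], [u]}: π^{-1}(V) = {s, t, u} ∈ τ ✓.
  V = {[r], [s=t], [u]}: π^{-1}(V) = {r, s, t, u} ∈ τ ✓.
Open sets in the quotient: τ_Q = {{}, {[r]}, {[u]}, {[r], [u]}, {[s=t], [u]}, {[r], [s=t], [u]}} (6 elements).


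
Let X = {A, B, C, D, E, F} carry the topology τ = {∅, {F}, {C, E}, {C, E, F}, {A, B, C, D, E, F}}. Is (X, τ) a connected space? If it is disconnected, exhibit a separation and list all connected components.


(X, τ) is connected.

Find clopen sets (U ∈ τ with X ∖ U ∈ τ):
  U = ∅, X ∖ U = {A, B, C, D, E, F} — both open, so U is clopen.
  U = {A, B, C, D, E, F}, X ∖ U = ∅ — both open, so U is clopen.
Only trivial clopens (∅ and X) exist, so (X, τ) is connected.
Compute connected components by grouping points that agree on all clopens:
  component: {A, B, C, D, E, F}


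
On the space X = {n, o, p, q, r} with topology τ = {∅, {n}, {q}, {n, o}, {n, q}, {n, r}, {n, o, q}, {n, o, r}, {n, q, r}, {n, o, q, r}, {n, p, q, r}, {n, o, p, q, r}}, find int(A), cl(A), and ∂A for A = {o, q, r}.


int(A) = {q}, cl(A) = {o, p, q, r}, ∂A = {o, p, r}.

Closed sets in (X, τ) are complements of opens:
  closed(X, τ) = {∅, {o}, {p}, {o, p}, {p, q}, {p, r}, {o, p, q}, {o, p, r}, {p, q, r}, {n, o, p, r}, {o, p, q, r}, {n, o, p, q, r}}.
int(A) = ⋃ {U ∈ τ : U ⊆ A}. Opens contained in A: ∅, {q}.
Taking the union of these: int(A) = {q}.
cl(A) = ⋂ {C closed : A ⊆ C}. Closed sets containing A: {o, p, q, r}, {n, o, p, q, r}.
Intersecting these: cl(A) = {o, p, q, r}.
∂A = cl(A) ∖ int(A) = {o, p, q, r} ∖ {q} = {o, p, r}.


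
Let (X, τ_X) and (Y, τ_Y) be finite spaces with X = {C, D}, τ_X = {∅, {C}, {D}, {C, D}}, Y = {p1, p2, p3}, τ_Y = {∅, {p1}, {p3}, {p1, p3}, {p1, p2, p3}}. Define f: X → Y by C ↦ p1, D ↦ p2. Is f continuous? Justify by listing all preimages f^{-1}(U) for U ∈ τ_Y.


f IS continuous.

Compute f^{-1}(U) for each U ∈ τ_Y:
  U = ∅: f^{-1}(U) = ∅ ∈ τ_X ✓.
  U = {p1}: f^{-1}(U) = {C} ∈ τ_X ✓.
  U = {p3}: f^{-1}(U) = ∅ ∈ τ_X ✓.
  U = {p1, p3}: f^{-1}(U) = {C} ∈ τ_X ✓.
  U = {p1, p2, p3}: f^{-1}(U) = {C, D} ∈ τ_X ✓.
Every preimage lies in τ_X, so f IS continuous.


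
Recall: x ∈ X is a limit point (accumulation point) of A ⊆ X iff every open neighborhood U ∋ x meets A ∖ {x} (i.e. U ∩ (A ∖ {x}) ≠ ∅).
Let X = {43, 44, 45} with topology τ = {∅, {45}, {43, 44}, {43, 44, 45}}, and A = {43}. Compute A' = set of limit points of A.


A' = {44}

For each x ∈ X, list the open sets U ∈ τ with x ∈ U, then check whether U ∩ (A ∖ {x}) ≠ ∅ for every such U.
  x = 43: open {43, 44} ∋ x has {43, 44} ∩ (A ∖ {43}) = ∅, so x is NOT a limit point.
  x = 44: opens ∋ x are {43, 44}, {43, 44, 45}; each meets A ∖ {44}, so x IS a limit point.
  x = 45: open {45} ∋ x has {45} ∩ (A ∖ {45}) = ∅, so x is NOT a limit point.
Collecting: A' = {44}.


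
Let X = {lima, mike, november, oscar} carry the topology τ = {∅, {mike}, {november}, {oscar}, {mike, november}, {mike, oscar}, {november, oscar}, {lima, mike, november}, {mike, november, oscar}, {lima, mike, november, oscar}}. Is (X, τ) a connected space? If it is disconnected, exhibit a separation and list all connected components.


(X, τ) is disconnected; components = [{oscar}, {lima, mike, november}].

Find clopen sets (U ∈ τ with X ∖ U ∈ τ):
  U = ∅, X ∖ U = {lima, mike, november, oscar} — both open, so U is clopen.
  U = {oscar}, X ∖ U = {lima, mike, november} — both open, so U is clopen.
  U = {lima, mike, november}, X ∖ U = {oscar} — both open, so U is clopen.
  U = {lima, mike, november, oscar}, X ∖ U = ∅ — both open, so U is clopen.
Nontrivial clopen(s) exist: e.g. {lima, mike, november}. So (X, τ) is disconnected.
Compute connected components by grouping points that agree on all clopens:
  component: {oscar}
  component: {lima, mike, november}


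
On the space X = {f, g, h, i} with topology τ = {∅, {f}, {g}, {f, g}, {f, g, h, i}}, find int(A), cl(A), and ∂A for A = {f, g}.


int(A) = {f, g}, cl(A) = {f, g, h, i}, ∂A = {h, i}.

Closed sets in (X, τ) are complements of opens:
  closed(X, τ) = {∅, {h, i}, {f, h, i}, {g, h, i}, {f, g, h, i}}.
int(A) = ⋃ {U ∈ τ : U ⊆ A}. Opens contained in A: ∅, {f}, {g}, {f, g}.
Taking the union of these: int(A) = {f, g}.
cl(A) = ⋂ {C closed : A ⊆ C}. Closed sets containing A: {f, g, h, i}.
Intersecting these: cl(A) = {f, g, h, i}.
∂A = cl(A) ∖ int(A) = {f, g, h, i} ∖ {f, g} = {h, i}.


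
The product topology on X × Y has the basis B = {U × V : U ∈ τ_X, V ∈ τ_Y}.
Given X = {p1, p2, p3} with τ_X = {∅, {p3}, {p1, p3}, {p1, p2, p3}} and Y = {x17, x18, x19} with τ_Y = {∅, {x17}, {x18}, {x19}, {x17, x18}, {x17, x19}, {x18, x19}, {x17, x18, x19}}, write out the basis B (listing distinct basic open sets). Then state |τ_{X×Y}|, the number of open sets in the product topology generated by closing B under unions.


Basis B = {∅ × ∅, {p3} × {x17}, {p3} × {x18}, {p3} × {x19}, {p1, p3} × {x17}, {p1, p3} × {x18}, {p1, p3} × {x19}, {p3} × {x17, x18}, {p3} × {x17, x19}, {p3} × {x18, x19}, {p1, p2, p3} × {x17}, {p1, p2, p3} × {x18}, {p1, p2, p3} × {x19}, {p3} × {x17, x18, x19}, {p1, p3} × {x17, x18}, {p1, p3} × {x17, x19}, {p1, p3} × {x18, x19}, {p1, p3} × {x17, x18, x19}, {p1, p2, p3} × {x17, x18}, {p1, p2, p3} × {x17, x19}, {p1, p2, p3} × {x18, x19}, {p1, p2, p3} × {x17, x18, x19}}; |τ_{X×Y}| = 64.

Enumerate products U × V with U ∈ τ_X, V ∈ τ_Y (deduplicated):
  ∅ × ∅ = {} (∅)
  {p3} × {x17} = {(p3,x17)}
  {p3} × {x18} = {(p3,x18)}
  {p3} × {x19} = {(p3,x19)}
  {p1, p3} × {x17} = {(p1,x17), (p3,x17)}
  {p1, p3} × {x18} = {(p1,x18), (p3,x18)}
  {p1, p3} × {x19} = {(p1,x19), (p3,x19)}
  {p3} × {x17, x18} = {(p3,x17), (p3,x18)}
  {p3} × {x17, x19} = {(p3,x17), (p3,x19)}
  {p3} × {x18, x19} = {(p3,x18), (p3,x19)}
  {p1, p2, p3} × {x17} = {(p1,x17), (p2,x17), (p3,x17)}
  {p1, p2, p3} × {x18} = {(p1,x18), (p2,x18), (p3,x18)}
  {p1, p2, p3} × {x19} = {(p1,x19), (p2,x19), (p3,x19)}
  {p3} × {x17, x18, x19} = {(p3,x17), (p3,x18), (p3,x19)}
  {p1, p3} × {x17, x18} = {(p1,x17), (p1,x18), (p3,x17), (p3,x18)}
  {p1, p3} × {x17, x19} = {(p1,x17), (p1,x19), (p3,x17), (p3,x19)}
  {p1, p3} × {x18, x19} = {(p1,x18), (p1,x19), (p3,x18), (p3,x19)}
  {p1, p3} × {x17, x18, x19} = {(p1,x17), (p1,x18), (p1,x19), (p3,x17), (p3,x18), (p3,x19)}
  {p1, p2, p3} × {x17, x18} = {(p1,x17), (p1,x18), (p2,x17), (p2,x18), (p3,x17), (p3,x18)}
  {p1, p2, p3} × {x17, x19} = {(p1,x17), (p1,x19), (p2,x17), (p2,x19), (p3,x17), (p3,x19)}
  {p1, p2, p3} × {x18, x19} = {(p1,x18), (p1,x19), (p2,x18), (p2,x19), (p3,x18), (p3,x19)}
  {p1, p2, p3} × {x17, x18, x19} = {(p1,x17), (p1,x18), (p1,x19), (p2,x17), (p2,x18), (p2,x19), (p3,x17), (p3,x18), (p3,x19)}
These 22 distinct sets form the basis B.
Close under arbitrary unions to get τ_{X×Y}; counting gives |τ_{X×Y}| = 64.


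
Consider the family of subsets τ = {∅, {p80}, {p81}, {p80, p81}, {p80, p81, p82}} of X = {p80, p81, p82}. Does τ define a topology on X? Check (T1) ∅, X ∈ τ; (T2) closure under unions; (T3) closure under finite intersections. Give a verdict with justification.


τ IS a topology on X.

Axiom (T1): ∅ ∈ τ? Yes; X ∈ τ? Yes.
Axiom (T2/T3): check pairwise unions and intersections of members of τ.
All pairwise intersections and unions checked — each lies in τ. Therefore τ satisfies (T1), (T2), (T3): it IS a topology on X.


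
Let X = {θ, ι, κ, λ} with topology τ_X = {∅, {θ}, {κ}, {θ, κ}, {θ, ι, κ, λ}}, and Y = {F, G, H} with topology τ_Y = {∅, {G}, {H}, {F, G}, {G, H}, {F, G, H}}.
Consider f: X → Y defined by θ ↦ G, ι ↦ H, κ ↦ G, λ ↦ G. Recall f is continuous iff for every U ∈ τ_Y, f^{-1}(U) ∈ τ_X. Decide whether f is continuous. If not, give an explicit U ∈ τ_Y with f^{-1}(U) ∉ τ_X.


f is NOT continuous.

Compute f^{-1}(U) for each U ∈ τ_Y:
  U = ∅: f^{-1}(U) = ∅ ∈ τ_X ✓.
  U = {G}: f^{-1}(U) = {θ, κ, λ} ∉ τ_X ✗.
  U = {H}: f^{-1}(U) = {ι} ∉ τ_X ✗.
  U = {F, G}: f^{-1}(U) = {θ, κ, λ} ∉ τ_X ✗.
  U = {G, H}: f^{-1}(U) = {θ, ι, κ, λ} ∈ τ_X ✓.
  U = {F, G, H}: f^{-1}(U) = {θ, ι, κ, λ} ∈ τ_X ✓.
Found U = {G} with f^{-1}(U) = {θ, κ, λ} not in τ_X. Therefore f is NOT continuous.


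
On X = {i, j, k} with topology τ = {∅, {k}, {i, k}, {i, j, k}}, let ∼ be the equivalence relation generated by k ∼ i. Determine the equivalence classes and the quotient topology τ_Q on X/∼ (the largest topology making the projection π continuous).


X/∼ = {[i=k], [j]}; |τ_Q| = 3.

Equivalence classes: [i=k], [j].
Quotient map π: X → X/∼ sends i ↦ [i=k], j ↦ [j], k ↦ [i=k].
For each subset V ⊆ X/∼, compute π^{-1}(V) ⊆ X and check whether π^{-1}(V) ∈ τ. V is open in τ_Q iff π^{-1}(V) ∈ τ.
  V = {}: π^{-1}(V) = ∅ ∈ τ ✓.
  V = {[i=k]}: π^{-1}(V) = {i, k} ∈ τ ✓.
  V = {[j]}: π^{-1}(V) = {j} ∉ τ ✗.
  V = {[i=k], [j]}: π^{-1}(V) = {i, j, k} ∈ τ ✓.
Open sets in the quotient: τ_Q = {{}, {[i=k]}, {[i=k], [j]}} (3 elements).
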